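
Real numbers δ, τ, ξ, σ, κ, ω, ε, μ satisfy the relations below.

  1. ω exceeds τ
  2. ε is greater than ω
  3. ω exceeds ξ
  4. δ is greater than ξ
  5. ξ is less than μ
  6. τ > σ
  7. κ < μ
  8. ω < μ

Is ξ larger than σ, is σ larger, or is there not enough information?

Following every chain through ξ: above ξ we get ω, μ, ε, δ.
σ is not reached, and no chain runs the other way from σ to ξ.
So the given relations leave the order of ξ and σ undetermined.

undetermined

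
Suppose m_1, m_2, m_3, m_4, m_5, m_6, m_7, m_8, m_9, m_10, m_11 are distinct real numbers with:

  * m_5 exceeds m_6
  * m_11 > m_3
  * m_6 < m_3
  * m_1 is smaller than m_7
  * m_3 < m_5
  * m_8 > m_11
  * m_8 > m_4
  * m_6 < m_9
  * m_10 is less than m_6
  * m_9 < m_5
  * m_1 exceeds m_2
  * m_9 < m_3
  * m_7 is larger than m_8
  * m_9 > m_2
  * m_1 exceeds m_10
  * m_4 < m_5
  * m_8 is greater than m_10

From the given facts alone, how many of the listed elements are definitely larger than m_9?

Directly above m_9: m_3, m_5.
One step further: m_11 (3 so far).
One step further: m_8 (4 so far).
One step further: m_7 (5 so far).
No other element is forced above m_9 by the given relations, so the count is 5.

5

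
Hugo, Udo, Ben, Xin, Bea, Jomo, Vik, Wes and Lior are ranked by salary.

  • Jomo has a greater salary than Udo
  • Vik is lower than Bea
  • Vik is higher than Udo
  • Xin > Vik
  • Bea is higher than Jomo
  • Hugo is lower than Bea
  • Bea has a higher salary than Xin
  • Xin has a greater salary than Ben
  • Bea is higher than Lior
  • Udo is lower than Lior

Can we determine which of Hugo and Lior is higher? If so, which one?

Following every chain through Hugo: above Hugo we get Bea.
Lior is not reached, and no chain runs the other way from Lior to Hugo.
So the given relations leave the order of Hugo and Lior undetermined.

undetermined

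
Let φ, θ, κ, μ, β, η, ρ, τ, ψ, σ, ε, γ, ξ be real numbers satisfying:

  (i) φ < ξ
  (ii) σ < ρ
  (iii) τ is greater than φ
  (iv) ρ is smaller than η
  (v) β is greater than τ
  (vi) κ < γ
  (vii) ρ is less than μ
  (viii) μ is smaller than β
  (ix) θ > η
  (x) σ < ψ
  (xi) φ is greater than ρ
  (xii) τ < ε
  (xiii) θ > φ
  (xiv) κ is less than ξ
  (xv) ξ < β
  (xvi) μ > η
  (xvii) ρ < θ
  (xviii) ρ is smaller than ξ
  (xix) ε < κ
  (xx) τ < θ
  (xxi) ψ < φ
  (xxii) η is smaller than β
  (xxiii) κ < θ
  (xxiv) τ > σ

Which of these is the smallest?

ρ is not least since σ < ρ; ψ is not least since σ < ψ; φ is not least since ρ < φ; η is not least since ρ < η; τ is not least since σ < τ; ε is not least since τ < ε; κ is not least since ε < κ; μ is not least since η < μ; γ is not least since κ < γ; θ is not least since φ < θ; ξ is not least since ρ < ξ; β is not least since η < β.
Only σ has nothing below it, so σ is the smallest.

σ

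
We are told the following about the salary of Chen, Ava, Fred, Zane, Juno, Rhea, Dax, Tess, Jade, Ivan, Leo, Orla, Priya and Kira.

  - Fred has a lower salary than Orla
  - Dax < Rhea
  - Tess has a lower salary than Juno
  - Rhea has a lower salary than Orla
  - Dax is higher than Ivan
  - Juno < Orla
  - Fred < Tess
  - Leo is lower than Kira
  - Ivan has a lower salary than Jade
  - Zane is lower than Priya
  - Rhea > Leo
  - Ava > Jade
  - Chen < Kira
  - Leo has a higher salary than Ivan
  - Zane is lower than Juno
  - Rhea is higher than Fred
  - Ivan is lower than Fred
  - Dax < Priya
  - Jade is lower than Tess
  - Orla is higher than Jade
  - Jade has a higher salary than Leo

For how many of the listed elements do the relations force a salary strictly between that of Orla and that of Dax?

1

The relations place Dax below Orla. An element lies strictly between them when it is forced above Dax and also forced below Orla.
Above Dax: {Priya, Rhea}. Below Orla: {Ivan, Fred, Leo, Jade, Tess, Zane, Juno, Rhea}.
Intersection: {Rhea} — 1.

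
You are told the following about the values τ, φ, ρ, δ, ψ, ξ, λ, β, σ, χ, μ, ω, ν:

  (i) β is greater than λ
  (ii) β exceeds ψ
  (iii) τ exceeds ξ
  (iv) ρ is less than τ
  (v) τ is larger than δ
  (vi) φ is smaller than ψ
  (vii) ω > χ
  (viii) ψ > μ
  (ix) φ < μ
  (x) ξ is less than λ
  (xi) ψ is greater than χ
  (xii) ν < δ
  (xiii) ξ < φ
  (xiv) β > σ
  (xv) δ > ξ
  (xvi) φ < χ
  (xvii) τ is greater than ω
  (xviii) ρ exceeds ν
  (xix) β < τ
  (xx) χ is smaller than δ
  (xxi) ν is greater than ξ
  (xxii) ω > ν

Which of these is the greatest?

τ

ξ is not greatest since ξ < φ; ν is not greatest since ν < ρ; φ is not greatest since φ < ψ; χ is not greatest since χ < ψ; λ is not greatest since λ < β; ω is not greatest since ω < τ; μ is not greatest since μ < ψ; ψ is not greatest since ψ < β; σ is not greatest since σ < β; ρ is not greatest since ρ < τ; δ is not greatest since δ < τ; β is not greatest since β < τ.
Only τ has nothing above it, so τ is the greatest.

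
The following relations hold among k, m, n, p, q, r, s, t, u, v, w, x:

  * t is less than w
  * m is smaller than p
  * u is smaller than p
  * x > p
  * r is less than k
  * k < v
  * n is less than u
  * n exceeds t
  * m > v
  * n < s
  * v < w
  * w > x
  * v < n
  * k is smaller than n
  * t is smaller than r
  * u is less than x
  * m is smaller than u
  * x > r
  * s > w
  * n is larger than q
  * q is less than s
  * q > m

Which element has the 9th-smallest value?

p

Piecing the relations together gives one ordering: t < r < k < v < m < q < n < u < p < x < w < s.
Counting 9 from the smallest end gives p.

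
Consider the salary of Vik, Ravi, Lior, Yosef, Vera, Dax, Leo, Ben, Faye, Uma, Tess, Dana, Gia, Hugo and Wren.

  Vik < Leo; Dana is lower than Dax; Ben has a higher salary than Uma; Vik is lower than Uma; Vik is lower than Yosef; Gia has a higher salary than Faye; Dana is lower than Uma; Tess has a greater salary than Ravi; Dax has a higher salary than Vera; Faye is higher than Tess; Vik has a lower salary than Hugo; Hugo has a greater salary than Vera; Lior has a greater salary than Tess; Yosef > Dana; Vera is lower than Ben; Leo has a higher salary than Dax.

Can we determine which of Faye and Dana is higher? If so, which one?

Following every chain through Dana: above Dana we get Uma, Yosef, Ben, Dax, Leo.
Faye is not reached, and no chain runs the other way from Faye to Dana.
So the given relations leave the order of Dana and Faye undetermined.

undetermined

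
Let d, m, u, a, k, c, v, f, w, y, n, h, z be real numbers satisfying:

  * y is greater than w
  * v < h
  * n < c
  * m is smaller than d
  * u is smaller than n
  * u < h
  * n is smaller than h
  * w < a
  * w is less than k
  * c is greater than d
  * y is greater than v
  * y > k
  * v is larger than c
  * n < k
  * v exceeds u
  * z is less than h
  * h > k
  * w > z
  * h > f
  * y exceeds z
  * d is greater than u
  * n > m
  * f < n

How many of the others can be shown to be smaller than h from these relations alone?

Directly below h: z, u, f, n, k, v.
One step further: m, w, c (9 so far).
One step further: d (10 so far).
Nothing else is reachable below h; 10 in all.

10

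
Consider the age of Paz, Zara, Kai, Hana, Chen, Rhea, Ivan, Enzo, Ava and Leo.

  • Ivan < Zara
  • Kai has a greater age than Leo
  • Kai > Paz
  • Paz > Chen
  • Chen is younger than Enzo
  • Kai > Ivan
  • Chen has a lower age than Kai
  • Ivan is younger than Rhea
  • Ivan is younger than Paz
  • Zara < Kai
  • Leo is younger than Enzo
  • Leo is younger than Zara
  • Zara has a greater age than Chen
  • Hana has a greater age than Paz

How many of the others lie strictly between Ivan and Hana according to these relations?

Chaining upward from Ivan reaches: Rhea, Paz, Zara, Kai.
Chaining downward from Hana reaches: Chen, Paz.
Strictly between Ivan and Hana are those in both lists: Paz — 1 element.

1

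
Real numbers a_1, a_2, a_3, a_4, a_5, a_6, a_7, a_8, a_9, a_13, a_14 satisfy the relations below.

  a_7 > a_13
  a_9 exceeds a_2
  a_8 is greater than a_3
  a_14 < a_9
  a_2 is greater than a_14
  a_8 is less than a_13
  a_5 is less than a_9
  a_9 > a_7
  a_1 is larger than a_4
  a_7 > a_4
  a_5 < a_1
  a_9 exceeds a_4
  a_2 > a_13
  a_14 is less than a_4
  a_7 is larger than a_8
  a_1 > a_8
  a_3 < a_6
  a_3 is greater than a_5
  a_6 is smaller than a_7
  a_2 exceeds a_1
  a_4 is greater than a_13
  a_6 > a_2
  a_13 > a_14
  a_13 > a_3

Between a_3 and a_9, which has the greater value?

a_3 < a_8 and a_8 < a_13 give a_3 < a_13.
Then a_13 < a_4 extends the chain to a_4.
With a_4 < a_1: a_3 < a_8 < a_13 < a_4 < a_1.
Then a_1 < a_2 extends the chain to a_2.
With a_2 < a_6: a_3 < a_8 < a_13 < a_4 < a_1 < a_2 < a_6.
With a_6 < a_7: a_3 < a_8 < a_13 < a_4 < a_1 < a_2 < a_6 < a_7.
Then a_7 < a_9 extends the chain to a_9.
So a_3 < a_9; a_9 is the larger of the two.

a_9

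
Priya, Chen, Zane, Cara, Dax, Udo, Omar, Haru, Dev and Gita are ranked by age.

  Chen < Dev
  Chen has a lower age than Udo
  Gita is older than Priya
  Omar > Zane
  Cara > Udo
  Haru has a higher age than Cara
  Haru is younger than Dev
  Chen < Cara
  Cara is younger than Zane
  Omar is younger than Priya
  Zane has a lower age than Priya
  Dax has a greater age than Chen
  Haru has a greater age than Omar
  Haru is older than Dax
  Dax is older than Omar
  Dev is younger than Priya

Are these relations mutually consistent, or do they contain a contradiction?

consistent

Every relation is compatible with Chen < Udo < Cara < Zane < Omar < Dax < Haru < Dev < Priya < Gita; the set is consistent.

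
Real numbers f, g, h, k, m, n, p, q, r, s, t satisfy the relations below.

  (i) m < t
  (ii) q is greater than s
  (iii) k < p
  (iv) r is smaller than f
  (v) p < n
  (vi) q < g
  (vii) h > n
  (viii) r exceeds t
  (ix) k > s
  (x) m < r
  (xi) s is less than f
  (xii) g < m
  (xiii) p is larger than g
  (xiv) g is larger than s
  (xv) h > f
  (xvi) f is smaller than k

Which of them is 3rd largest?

The consecutive relations fix a unique order: s < q < g < m < t < r < f < k < p < n < h.
The 3rd largest is p.

p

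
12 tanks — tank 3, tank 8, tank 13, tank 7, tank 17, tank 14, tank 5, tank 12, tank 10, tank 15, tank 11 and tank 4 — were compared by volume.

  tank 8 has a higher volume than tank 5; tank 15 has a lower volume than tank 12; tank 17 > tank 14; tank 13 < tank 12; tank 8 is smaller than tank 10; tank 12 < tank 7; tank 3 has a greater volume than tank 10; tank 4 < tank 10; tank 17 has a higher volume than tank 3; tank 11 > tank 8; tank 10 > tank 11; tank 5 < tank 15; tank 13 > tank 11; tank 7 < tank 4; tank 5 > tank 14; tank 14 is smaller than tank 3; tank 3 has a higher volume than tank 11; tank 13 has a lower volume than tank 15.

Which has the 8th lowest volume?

Chaining the given pairs: tank 14 < tank 5 < tank 8 < tank 11 < tank 13 < tank 15 < tank 12 < tank 7 < tank 4 < tank 10 < tank 3 < tank 17.
Counting 8 from the smallest end gives tank 7.

tank 7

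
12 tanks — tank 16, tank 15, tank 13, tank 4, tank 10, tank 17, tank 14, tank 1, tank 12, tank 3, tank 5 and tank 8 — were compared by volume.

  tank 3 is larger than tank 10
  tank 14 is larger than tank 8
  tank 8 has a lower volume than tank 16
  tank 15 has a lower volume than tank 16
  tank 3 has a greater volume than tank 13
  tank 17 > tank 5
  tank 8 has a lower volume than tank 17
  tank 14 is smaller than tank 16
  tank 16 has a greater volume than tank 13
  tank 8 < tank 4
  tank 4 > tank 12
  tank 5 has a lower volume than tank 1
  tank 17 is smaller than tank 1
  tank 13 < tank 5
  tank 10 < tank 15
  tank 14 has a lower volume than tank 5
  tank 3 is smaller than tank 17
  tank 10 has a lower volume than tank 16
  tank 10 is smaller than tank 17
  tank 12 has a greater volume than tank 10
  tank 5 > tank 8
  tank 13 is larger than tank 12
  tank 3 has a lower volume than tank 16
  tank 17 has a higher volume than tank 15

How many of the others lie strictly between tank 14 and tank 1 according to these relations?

2

Chaining upward from tank 14 reaches: tank 5, tank 17, tank 16.
Chaining downward from tank 1 reaches: tank 10, tank 8, tank 12, tank 13, tank 3, tank 5, tank 15, tank 17.
Strictly between tank 14 and tank 1 are those in both lists: tank 5, tank 17 — 2 elements.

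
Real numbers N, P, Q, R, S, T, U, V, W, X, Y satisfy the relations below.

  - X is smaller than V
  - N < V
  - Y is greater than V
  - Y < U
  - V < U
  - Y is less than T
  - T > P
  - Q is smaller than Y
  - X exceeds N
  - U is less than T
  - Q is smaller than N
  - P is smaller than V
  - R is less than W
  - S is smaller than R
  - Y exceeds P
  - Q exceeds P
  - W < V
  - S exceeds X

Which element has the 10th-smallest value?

U

The consecutive relations fix a unique order: P < Q < N < X < S < R < W < V < Y < U < T.
Counting 10 from the smallest end gives U.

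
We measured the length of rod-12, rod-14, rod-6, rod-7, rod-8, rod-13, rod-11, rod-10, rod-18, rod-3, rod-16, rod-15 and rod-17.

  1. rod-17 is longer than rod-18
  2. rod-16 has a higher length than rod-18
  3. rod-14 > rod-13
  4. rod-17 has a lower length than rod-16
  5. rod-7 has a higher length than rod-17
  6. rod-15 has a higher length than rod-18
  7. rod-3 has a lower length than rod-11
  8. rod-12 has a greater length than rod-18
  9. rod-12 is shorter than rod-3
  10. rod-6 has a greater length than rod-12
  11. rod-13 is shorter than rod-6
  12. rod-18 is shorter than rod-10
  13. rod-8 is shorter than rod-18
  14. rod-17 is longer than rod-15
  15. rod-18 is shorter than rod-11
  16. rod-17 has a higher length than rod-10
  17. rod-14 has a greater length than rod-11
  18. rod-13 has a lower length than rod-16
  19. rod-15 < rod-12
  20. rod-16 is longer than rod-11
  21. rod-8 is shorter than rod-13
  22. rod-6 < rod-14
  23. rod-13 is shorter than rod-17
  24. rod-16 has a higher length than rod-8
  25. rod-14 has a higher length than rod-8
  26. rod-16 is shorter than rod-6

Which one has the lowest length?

rod-18 is not least since rod-8 < rod-18; rod-15 is not least since rod-18 < rod-15; rod-12 is not least since rod-18 < rod-12; rod-3 is not least since rod-12 < rod-3; rod-11 is not least since rod-3 < rod-11; rod-10 is not least since rod-18 < rod-10; rod-13 is not least since rod-8 < rod-13; rod-17 is not least since rod-15 < rod-17; rod-16 is not least since rod-17 < rod-16; rod-6 is not least since rod-12 < rod-6; rod-14 is not least since rod-8 < rod-14; rod-7 is not least since rod-17 < rod-7.
Only rod-8 has nothing below it, so rod-8 is the lowest length.

rod-8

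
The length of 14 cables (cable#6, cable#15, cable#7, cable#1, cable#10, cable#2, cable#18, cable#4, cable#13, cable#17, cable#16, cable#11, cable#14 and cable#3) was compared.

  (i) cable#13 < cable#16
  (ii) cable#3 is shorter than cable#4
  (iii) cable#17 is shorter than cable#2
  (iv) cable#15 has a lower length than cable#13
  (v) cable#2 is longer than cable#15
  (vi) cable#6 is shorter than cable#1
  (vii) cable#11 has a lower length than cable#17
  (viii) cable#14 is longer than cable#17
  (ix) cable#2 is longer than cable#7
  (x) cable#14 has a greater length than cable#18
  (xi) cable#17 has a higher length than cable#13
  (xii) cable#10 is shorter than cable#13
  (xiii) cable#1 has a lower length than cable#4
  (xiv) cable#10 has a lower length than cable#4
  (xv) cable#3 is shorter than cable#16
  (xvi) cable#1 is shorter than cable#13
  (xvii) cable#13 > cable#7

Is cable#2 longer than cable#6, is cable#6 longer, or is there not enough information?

Following the relations from cable#6: cable#6 < cable#1 < cable#13 < cable#17 < cable#2.
So cable#2 is longer.

cable#2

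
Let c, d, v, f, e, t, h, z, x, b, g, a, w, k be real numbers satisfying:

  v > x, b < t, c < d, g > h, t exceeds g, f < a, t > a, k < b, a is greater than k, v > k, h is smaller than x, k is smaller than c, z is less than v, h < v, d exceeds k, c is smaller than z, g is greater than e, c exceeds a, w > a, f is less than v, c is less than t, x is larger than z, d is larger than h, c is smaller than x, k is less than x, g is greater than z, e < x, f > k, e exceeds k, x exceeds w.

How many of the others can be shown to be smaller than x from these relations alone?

From x the given relations immediately reach h, k, w, c, z, e.
From those, a — 7 in total.
From those, f — 8 in total.
Nothing else is reachable below x; 8 in all.

8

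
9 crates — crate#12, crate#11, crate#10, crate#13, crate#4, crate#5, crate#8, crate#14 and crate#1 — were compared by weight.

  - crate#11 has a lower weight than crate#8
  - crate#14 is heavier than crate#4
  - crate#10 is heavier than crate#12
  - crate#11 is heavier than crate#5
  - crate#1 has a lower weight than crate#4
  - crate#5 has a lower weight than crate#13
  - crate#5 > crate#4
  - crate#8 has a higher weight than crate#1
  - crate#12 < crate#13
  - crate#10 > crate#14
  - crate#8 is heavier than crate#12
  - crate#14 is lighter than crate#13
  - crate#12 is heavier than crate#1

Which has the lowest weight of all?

crate#4 is not least since crate#1 < crate#4; crate#12 is not least since crate#1 < crate#12; crate#5 is not least since crate#4 < crate#5; crate#11 is not least since crate#5 < crate#11; crate#14 is not least since crate#4 < crate#14; crate#13 is not least since crate#12 < crate#13; crate#10 is not least since crate#12 < crate#10; crate#8 is not least since crate#11 < crate#8.
Only crate#1 has nothing below it, so crate#1 is the lowest weight.

crate#1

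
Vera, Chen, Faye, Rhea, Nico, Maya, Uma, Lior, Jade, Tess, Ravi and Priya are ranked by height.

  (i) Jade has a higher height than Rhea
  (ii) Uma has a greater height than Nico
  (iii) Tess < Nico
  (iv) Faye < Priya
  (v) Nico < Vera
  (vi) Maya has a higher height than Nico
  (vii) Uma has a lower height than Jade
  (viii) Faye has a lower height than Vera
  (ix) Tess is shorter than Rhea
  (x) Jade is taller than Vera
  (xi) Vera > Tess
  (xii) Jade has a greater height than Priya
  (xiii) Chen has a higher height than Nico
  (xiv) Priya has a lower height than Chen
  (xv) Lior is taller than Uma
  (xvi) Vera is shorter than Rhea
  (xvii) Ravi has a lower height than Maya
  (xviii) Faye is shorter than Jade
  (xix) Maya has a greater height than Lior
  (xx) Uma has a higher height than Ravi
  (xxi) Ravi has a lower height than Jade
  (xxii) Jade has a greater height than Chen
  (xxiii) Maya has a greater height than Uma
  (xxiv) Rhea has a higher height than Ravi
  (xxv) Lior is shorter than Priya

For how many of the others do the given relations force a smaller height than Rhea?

5

Directly below Rhea: Tess, Ravi, Vera.
One step further: Nico, Faye (5 so far).
Nothing else is reachable below Rhea; 5 in all.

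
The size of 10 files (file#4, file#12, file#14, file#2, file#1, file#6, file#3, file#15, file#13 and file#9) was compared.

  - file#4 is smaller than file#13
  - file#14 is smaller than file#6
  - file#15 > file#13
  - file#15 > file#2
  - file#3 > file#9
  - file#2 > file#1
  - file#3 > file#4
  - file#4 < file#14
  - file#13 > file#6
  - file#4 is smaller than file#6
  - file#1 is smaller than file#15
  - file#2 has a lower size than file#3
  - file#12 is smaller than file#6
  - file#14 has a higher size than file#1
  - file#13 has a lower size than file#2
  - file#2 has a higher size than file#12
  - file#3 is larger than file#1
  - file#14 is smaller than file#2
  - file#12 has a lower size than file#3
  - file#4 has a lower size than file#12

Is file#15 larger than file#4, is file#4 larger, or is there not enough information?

file#15

file#4 < file#12 < file#6 < file#13 < file#2 < file#15, by transitivity through file#12, file#6, file#13, file#2.
So file#15 is larger.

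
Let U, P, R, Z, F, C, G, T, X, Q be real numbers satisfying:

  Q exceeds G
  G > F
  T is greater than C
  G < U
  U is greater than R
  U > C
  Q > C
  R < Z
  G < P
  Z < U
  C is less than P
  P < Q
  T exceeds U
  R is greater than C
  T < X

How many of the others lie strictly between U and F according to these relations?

The relations place F below U. An element lies strictly between them when it is forced above F and also forced below U.
Above F: {G, T, P, X, Q}. Below U: {C, R, Z, G}.
Intersection: {G} — 1.

1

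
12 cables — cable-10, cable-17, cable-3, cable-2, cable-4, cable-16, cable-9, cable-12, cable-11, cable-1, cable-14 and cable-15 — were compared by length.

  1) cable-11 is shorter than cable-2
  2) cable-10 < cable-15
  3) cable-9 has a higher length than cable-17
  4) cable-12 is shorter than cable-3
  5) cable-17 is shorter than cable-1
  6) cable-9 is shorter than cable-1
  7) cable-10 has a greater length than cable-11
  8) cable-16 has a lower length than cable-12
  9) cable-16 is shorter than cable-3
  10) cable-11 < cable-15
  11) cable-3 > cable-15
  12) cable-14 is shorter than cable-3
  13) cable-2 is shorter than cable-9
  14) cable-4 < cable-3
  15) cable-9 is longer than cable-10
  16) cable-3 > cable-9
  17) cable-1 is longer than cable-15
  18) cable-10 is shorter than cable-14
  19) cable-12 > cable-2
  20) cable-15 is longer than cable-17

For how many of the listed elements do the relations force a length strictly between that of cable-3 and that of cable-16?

1

Chaining upward from cable-16 reaches: cable-12.
Chaining downward from cable-3 reaches: cable-17, cable-11, cable-10, cable-14, cable-2, cable-12, cable-4, cable-15, cable-9.
Strictly between cable-16 and cable-3 are those in both lists: cable-12 — 1 element.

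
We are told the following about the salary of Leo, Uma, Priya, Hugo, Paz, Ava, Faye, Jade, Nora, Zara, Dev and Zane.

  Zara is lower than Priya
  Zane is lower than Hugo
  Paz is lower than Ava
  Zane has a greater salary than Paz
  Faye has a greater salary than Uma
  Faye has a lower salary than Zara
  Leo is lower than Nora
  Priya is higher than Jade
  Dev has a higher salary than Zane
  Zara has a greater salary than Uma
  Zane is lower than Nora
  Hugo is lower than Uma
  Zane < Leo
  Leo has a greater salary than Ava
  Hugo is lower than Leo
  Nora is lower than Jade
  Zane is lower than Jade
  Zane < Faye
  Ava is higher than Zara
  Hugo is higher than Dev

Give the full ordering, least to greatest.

Paz < Zane < Dev < Hugo < Uma < Faye < Zara < Ava < Leo < Nora < Jade < Priya

Each adjacent pair is fixed by a given relation: Paz < Zane; Zane < Dev; Dev < Hugo; Hugo < Uma; Uma < Faye; Faye < Zara; Zara < Ava; Ava < Leo; Leo < Nora; Nora < Jade; Jade < Priya. Chaining them end to end gives the full order.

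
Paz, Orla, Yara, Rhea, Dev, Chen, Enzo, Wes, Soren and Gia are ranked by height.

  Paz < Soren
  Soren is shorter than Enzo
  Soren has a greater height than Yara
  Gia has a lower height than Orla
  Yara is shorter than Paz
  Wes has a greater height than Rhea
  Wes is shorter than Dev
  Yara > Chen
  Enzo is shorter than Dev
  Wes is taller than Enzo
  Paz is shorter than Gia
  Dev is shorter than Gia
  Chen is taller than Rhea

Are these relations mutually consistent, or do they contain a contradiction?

consistent

Every relation is compatible with Rhea < Chen < Yara < Paz < Soren < Enzo < Wes < Dev < Gia < Orla; the set is consistent.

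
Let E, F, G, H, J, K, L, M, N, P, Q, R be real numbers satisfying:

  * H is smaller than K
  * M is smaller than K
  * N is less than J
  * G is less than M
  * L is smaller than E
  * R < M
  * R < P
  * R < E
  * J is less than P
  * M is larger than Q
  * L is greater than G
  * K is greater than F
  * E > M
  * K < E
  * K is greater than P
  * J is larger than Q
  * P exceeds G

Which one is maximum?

E

G is not greatest since G < P; F is not greatest since F < K; Q is not greatest since Q < M; N is not greatest since N < J; R is not greatest since R < M; J is not greatest since J < P; M is not greatest since M < E; P is not greatest since P < K; H is not greatest since H < K; L is not greatest since L < E; K is not greatest since K < E.
Only E has nothing above it, so E is the maximum.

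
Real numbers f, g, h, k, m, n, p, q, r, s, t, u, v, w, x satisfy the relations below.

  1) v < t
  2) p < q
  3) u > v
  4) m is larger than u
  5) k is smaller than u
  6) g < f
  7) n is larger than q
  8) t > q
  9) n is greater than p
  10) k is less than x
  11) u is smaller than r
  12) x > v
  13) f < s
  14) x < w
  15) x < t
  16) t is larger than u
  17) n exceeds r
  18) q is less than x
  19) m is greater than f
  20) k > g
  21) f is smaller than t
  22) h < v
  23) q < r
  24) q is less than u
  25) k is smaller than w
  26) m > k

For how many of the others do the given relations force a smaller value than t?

9

From t the given relations immediately reach v, f, q, u, x.
From those, h, g, p, k — 9 in total.
Nothing else is reachable below t; 9 in all.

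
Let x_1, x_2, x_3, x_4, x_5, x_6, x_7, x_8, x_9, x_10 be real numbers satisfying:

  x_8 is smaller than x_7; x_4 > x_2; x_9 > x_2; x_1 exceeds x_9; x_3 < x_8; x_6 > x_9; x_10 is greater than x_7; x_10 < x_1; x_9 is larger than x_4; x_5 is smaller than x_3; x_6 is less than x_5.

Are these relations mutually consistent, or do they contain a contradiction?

consistent

The single ordering x_2 < x_4 < x_9 < x_6 < x_5 < x_3 < x_8 < x_7 < x_10 < x_1 satisfies every listed relation, so no contradiction arises.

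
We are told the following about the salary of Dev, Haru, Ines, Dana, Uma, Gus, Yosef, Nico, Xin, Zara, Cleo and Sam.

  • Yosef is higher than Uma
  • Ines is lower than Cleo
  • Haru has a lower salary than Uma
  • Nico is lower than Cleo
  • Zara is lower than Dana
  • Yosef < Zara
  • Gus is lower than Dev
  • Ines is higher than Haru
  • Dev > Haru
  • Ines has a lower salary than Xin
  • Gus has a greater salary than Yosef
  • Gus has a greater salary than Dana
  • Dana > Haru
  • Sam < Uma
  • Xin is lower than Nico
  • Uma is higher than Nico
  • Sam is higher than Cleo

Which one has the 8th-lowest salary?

Piecing the relations together gives one ordering: Haru < Ines < Xin < Nico < Cleo < Sam < Uma < Yosef < Zara < Dana < Gus < Dev.
The 8th smallest is Yosef.

Yosef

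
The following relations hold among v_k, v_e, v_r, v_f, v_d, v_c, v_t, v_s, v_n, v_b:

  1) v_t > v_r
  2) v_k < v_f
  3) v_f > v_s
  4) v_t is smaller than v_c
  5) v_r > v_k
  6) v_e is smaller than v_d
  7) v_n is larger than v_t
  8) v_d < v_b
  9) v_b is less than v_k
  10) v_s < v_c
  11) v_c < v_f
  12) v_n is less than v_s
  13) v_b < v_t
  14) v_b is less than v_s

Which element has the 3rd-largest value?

Chaining the given pairs: v_e < v_d < v_b < v_k < v_r < v_t < v_n < v_s < v_c < v_f.
Counting 3 from the largest end gives v_s.

v_s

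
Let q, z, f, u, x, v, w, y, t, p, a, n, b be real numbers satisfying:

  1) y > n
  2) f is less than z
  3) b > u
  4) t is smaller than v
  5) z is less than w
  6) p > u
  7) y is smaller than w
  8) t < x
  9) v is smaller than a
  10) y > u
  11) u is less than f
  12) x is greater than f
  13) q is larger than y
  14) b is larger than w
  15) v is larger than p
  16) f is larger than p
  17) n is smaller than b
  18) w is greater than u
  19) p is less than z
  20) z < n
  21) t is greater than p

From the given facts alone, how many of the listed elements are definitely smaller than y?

Directly below y: u, n.
One step further: z (3 so far).
One step further: p, f (5 so far).
Nothing else is reachable below y; 5 in all.

5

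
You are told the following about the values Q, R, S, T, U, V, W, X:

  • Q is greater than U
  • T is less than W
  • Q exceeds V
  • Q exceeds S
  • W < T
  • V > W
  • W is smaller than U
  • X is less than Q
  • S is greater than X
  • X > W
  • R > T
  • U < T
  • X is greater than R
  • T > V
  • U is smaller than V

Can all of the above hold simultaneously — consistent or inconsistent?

Chaining the given relations yields W < U < V < T, so W < T. But one relation states T < W. These cannot both hold.

inconsistent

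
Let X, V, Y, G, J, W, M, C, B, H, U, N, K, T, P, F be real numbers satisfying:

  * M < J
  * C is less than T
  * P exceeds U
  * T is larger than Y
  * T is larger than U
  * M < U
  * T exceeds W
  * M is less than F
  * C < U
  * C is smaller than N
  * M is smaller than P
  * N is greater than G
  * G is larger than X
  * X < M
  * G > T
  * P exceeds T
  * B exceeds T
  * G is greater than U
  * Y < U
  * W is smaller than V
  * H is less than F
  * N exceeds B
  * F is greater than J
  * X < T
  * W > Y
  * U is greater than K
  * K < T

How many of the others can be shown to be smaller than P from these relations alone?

8

Directly below P: M, U, T.
One step further: C, Y, X, W, K (8 so far).
No other element is forced below P by the given relations, so the count is 8.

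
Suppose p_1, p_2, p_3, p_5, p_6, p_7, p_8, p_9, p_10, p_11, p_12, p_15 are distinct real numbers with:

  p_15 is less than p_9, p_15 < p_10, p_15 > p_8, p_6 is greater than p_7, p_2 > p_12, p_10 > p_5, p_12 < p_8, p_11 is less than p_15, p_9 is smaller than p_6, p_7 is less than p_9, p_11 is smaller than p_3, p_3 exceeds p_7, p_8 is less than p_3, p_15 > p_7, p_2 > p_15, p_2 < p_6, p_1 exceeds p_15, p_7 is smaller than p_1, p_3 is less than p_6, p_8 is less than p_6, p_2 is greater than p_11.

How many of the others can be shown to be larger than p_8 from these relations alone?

Directly above p_8: p_15, p_3, p_6.
One step further: p_1, p_9, p_2, p_10 (7 so far).
Nothing else is reachable above p_8; 7 in all.

7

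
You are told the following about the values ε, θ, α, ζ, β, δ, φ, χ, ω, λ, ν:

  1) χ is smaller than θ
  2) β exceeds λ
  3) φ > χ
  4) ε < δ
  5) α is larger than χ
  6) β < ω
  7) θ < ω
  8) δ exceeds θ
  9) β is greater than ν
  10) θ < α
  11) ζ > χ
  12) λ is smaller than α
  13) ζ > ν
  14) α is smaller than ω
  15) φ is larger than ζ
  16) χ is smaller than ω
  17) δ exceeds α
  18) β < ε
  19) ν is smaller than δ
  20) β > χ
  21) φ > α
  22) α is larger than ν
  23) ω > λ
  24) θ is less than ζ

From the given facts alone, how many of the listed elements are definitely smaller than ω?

6

The elements the relations force below ω are λ, χ, ν, θ, β, α — no chain reaches any other.
That is 6.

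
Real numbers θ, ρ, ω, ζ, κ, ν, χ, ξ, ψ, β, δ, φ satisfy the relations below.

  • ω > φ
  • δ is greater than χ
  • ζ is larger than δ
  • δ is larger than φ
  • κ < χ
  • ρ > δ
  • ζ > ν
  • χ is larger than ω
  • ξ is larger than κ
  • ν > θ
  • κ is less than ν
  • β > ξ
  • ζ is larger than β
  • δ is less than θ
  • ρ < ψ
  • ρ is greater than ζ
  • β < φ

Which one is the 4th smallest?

φ

The consecutive relations fix a unique order: κ < ξ < β < φ < ω < χ < δ < θ < ν < ζ < ρ < ψ.
The 4th smallest is φ.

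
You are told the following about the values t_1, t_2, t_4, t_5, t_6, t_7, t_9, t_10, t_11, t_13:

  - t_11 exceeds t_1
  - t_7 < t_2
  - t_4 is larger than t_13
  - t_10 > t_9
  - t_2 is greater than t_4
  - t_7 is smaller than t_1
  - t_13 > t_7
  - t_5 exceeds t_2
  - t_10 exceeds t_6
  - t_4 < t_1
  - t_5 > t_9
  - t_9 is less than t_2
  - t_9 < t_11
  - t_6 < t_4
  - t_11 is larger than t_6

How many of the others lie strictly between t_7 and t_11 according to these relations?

Chaining upward from t_7 reaches: t_13, t_4, t_2, t_5, t_1.
Chaining downward from t_11 reaches: t_6, t_13, t_9, t_4, t_1.
Strictly between t_7 and t_11 are those in both lists: t_13, t_4, t_1 — 3 elements.

3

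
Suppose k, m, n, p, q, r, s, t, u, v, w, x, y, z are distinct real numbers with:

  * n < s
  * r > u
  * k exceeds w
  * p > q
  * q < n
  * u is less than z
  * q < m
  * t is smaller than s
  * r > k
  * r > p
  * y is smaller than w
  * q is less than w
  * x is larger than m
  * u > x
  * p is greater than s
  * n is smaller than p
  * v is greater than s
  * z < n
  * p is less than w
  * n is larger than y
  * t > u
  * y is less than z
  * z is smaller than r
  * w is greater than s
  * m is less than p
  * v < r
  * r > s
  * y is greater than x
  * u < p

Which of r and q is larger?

q < m and m < x give q < x.
With x < y: q < m < x < y.
With y < z: q < m < x < y < z.
With z < n: q < m < x < y < z < n.
Then n < s extends the chain to s.
Then s < p extends the chain to p.
Then p < w extends the chain to w.
With w < k: q < m < x < y < z < n < s < p < w < k.
With k < r: q < m < x < y < z < n < s < p < w < k < r.
So q < r; r is the larger of the two.

r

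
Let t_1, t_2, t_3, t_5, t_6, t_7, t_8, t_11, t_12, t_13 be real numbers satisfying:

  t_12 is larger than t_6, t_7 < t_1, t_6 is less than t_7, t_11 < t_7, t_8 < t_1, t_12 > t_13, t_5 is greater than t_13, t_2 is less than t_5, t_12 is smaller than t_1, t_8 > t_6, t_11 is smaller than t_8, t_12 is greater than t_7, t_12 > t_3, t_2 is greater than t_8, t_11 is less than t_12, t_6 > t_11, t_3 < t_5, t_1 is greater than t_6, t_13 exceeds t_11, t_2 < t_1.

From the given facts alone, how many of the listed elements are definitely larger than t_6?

6

The elements the relations force above t_6 are t_8, t_7, t_2, t_5, t_12, t_1 — no chain reaches any other.
That is 6.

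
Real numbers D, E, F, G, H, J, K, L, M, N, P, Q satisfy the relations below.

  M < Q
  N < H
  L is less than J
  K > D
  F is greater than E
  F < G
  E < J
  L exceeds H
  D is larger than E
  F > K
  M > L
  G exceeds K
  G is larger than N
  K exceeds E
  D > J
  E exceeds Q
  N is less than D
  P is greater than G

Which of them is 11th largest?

Piecing the relations together gives one ordering: N < H < L < M < Q < E < J < D < K < F < G < P.
Counting 11 from the largest end gives H.

H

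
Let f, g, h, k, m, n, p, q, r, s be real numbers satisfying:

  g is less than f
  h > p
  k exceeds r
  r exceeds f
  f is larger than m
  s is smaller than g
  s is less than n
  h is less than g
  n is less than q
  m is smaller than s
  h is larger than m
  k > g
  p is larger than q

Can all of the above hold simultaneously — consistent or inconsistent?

consistent

The single ordering m < s < n < q < p < h < g < f < r < k satisfies every listed relation, so no contradiction arises.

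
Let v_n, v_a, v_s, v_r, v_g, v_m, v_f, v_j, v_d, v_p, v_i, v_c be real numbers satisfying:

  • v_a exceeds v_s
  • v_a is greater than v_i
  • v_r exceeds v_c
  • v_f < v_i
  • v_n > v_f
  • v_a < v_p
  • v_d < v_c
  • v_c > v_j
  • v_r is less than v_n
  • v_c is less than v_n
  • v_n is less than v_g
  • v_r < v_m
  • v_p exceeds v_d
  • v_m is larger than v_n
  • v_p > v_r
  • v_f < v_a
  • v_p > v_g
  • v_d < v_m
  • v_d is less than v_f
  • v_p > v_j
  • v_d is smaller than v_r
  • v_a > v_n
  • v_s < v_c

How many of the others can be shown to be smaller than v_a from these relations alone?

8

From v_a the given relations immediately reach v_s, v_f, v_i, v_n.
From those, v_d, v_c, v_r — 7 in total.
From those, v_j — 8 in total.
Nothing else is reachable below v_a; 8 in all.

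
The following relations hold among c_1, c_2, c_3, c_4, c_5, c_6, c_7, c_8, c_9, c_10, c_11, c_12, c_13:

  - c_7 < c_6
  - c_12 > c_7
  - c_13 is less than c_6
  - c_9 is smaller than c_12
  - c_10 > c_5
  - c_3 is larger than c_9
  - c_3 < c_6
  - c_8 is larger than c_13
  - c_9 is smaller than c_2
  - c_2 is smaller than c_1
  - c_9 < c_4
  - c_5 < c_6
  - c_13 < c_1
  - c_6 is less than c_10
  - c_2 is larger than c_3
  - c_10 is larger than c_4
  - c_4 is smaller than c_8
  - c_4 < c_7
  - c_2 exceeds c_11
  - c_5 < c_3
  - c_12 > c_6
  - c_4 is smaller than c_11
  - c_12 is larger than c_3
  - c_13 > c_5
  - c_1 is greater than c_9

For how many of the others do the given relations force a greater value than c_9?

Directly above c_9: c_4, c_3, c_2, c_1, c_12.
One step further: c_8, c_7, c_11, c_6, c_10 (10 so far).
No other element is forced above c_9 by the given relations, so the count is 10.

10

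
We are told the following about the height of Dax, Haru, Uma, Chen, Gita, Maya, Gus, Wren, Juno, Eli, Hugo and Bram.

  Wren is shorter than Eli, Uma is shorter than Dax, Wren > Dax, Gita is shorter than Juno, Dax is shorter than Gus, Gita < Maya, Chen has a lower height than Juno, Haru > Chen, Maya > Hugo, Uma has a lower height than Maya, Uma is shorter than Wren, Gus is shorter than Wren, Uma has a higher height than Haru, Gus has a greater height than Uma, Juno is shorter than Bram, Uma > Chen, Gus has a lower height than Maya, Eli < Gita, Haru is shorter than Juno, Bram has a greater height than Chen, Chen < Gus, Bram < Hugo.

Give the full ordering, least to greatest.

Nothing is placed below Chen, so it is least; from there Chen < Haru; Haru < Uma; Uma < Dax; Dax < Gus; Gus < Wren; Wren < Eli; Eli < Gita; Gita < Juno; Juno < Bram; Bram < Hugo; Hugo < Maya, each given directly.

Chen < Haru < Uma < Dax < Gus < Wren < Eli < Gita < Juno < Bram < Hugo < Maya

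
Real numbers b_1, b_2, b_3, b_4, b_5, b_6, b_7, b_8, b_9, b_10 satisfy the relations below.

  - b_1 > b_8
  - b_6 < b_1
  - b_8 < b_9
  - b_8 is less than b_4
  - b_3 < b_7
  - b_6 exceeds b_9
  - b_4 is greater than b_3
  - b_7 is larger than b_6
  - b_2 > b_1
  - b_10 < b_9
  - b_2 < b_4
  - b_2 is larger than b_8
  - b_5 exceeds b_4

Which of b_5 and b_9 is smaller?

b_9

Link the given pairs in sequence: b_9 < b_6; b_6 < b_1; b_1 < b_2; b_2 < b_4; b_4 < b_5.
Chaining these gives b_9 < b_6 < b_1 < b_2 < b_4 < b_5.
So b_9 < b_5; b_9 is the smaller of the two.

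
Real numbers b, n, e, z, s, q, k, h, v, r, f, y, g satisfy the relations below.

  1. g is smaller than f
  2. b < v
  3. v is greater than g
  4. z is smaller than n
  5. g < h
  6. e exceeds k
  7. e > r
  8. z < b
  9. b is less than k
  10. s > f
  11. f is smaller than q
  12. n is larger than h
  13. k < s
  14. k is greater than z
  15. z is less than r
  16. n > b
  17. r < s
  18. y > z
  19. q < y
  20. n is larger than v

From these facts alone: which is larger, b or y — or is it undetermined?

Following every chain through b: above b we get k, v, s, n, e; below b we get z.
y is not reached, and no chain runs the other way from y to b.
So the given relations leave the order of b and y undetermined.

undetermined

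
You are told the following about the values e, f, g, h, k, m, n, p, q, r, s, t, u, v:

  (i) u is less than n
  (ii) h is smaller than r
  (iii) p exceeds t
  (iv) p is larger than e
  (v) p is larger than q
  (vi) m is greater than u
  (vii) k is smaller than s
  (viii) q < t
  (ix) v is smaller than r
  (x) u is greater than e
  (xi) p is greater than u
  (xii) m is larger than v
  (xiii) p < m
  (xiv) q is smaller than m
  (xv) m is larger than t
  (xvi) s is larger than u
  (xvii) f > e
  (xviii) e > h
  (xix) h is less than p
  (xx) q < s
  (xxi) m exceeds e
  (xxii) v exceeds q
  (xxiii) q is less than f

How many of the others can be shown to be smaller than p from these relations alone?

5

Directly below p: q, h, e, t, u.
No other element is forced below p by the given relations, so the count is 5.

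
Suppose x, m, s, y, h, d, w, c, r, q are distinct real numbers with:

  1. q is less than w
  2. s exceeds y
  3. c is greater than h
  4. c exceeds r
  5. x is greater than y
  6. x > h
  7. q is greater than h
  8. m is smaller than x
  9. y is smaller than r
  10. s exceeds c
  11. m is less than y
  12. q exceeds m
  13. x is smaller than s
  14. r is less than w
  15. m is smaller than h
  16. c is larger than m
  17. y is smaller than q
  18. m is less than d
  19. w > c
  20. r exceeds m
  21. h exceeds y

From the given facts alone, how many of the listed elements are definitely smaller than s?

Directly below s: y, c, x.
One step further: m, r, h (6 so far).
No other element is forced below s by the given relations, so the count is 6.

6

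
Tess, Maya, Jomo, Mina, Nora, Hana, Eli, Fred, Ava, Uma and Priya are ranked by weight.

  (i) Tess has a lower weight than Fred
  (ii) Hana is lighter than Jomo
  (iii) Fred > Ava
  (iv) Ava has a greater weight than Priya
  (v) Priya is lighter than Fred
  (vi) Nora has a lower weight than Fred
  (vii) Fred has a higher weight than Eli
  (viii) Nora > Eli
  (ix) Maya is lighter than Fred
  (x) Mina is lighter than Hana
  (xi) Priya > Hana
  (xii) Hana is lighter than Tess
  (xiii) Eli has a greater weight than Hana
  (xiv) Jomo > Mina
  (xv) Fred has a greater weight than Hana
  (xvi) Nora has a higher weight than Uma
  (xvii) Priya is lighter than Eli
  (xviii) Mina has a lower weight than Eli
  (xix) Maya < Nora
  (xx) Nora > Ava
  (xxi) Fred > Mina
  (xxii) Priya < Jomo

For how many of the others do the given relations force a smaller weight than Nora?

The elements the relations force below Nora are Mina, Hana, Priya, Eli, Uma, Ava, Maya — no chain reaches any other.
That is 7.

7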